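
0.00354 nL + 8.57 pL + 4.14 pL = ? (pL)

In pL:
  0.00354 nL = 0.00354e3 pL = 3.54
  8.57 pL → 8.57
  4.14 pL → 4.14
Sum: 3.54 + 8.57 + 4.14 = 16.25

16.25 pL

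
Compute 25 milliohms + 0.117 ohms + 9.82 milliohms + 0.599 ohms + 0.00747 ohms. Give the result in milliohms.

In milliohms:
  25 milliohms → 25
  0.117 ohms = 0.117 × 10^3 milliohms = 117
  9.82 milliohms → 9.82
  0.599 ohms = 0.599 × 10^3 milliohms = 599
  0.00747 ohms = 0.00747 × 10^3 milliohms = 7.47
Sum: 25 + 117 + 9.82 + 599 + 7.47 = 758.29

758.29 milliohms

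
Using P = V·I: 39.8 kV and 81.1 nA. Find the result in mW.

3.22778 mW

39.8 × 10^3 × 81.1 × 10^-9 = 3227.78 × 10^-6 W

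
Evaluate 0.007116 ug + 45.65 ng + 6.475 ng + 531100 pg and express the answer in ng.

In ng:
  0.007116 ug = 0.007116 × 10^3 ng = 7.116
  45.65 ng → 45.65
  6.475 ng → 6.475
  531100 pg = 531100 × 10^-3 ng = 531.1
Sum: 7.116 + 45.65 + 6.475 + 531.1 = 590.341

590.341 ng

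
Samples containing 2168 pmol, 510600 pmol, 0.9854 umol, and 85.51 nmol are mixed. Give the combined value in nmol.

1583.678 nmol

In nmol:
  2168 pmol = 2168 × 10⁻³ nmol = 2.168
  510600 pmol = 510600 × 10⁻³ nmol = 510.6
  0.9854 umol = 0.9854 × 10³ nmol = 985.4
  85.51 nmol → 85.51
Sum: 2.168 + 510.6 + 985.4 + 85.51 = 1583.678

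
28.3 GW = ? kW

giga = 10⁹, kilo = 10³; factor is 10⁶.
28.3 × 10⁶ = 28300000

28300000 kW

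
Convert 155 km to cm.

kilo = 10³, centi = 10⁻²; factor is 10⁵.
155 × 10⁵ = 15500000

15500000 cm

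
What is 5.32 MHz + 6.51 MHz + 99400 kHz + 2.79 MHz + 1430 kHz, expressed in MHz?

115.45 MHz

In MHz:
  5.32 MHz → 5.32
  6.51 MHz → 6.51
  99400 kHz = 99400 × 10^-3 MHz = 99.4
  2.79 MHz → 2.79
  1430 kHz = 1430 × 10^-3 MHz = 1.43
Sum: 5.32 + 6.51 + 99.4 + 2.79 + 1.43 = 115.45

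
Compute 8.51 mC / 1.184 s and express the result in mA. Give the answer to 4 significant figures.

(8.51 × 10^-3) / (1.184) = 7.1875 × 10^-3 A

7.188 mA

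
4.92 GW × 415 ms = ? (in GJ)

4.92 × 10⁹ × 415 × 10⁻³ = 2041.8 × 10⁶ J

2.0418 GJ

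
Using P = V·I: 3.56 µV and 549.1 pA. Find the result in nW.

3.56e-6 × 549.1e-12 = 1954.796e-18 W

0.000001954796 nW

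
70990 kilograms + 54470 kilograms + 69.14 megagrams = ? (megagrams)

In megagrams:
  70990 kilograms = 70990 × 10^-3 megagrams = 70.99
  54470 kilograms = 54470 × 10^-3 megagrams = 54.47
  69.14 megagrams → 69.14
Sum: 70.99 + 54.47 + 69.14 = 194.6

194.6 megagrams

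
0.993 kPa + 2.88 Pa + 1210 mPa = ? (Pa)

997.09 Pa

In Pa:
  0.993 kPa = 0.993 × 10³ Pa = 993
  2.88 Pa → 2.88
  1210 mPa = 1210 × 10⁻³ Pa = 1.21
Sum: 993 + 2.88 + 1.21 = 997.09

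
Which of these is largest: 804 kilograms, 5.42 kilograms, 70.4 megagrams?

70.4 megagrams

804 kilograms = 804000 grams
5.42 kilograms = 5420 grams
70.4 megagrams = 70400000 grams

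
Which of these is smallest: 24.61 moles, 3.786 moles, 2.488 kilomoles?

24.61 moles = 24.61 moles
3.786 moles = 3.786 moles
2.488 kilomoles = 2488 moles

3.786 moles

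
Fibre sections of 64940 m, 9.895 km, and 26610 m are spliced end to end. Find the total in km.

In km:
  64940 m = 64940 × 10⁻³ km = 64.94
  9.895 km → 9.895
  26610 m = 26610 × 10⁻³ km = 26.61
Sum: 64.94 + 9.895 + 26.61 = 101.445

101.445 km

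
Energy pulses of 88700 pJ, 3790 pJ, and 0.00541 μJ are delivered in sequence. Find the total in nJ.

In nJ:
  88700 pJ = 88700 × 10^-3 nJ = 88.7
  3790 pJ = 3790 × 10^-3 nJ = 3.79
  0.00541 μJ = 0.00541 × 10^3 nJ = 5.41
Sum: 88.7 + 3.79 + 5.41 = 97.9

97.9 nJ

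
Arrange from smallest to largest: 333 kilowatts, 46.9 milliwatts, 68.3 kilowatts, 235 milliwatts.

333 kilowatts = 333000 watts
46.9 milliwatts = 0.0469 watts
68.3 kilowatts = 68300 watts
235 milliwatts = 0.235 watts

46.9 milliwatts < 235 milliwatts < 68.3 kilowatts < 333 kilowatts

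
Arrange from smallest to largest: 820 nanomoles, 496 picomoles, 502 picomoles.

496 picomoles < 502 picomoles < 820 nanomoles

820 nanomoles = 0.00000082 moles
496 picomoles = 0.000000000496 moles
502 picomoles = 0.000000000502 moles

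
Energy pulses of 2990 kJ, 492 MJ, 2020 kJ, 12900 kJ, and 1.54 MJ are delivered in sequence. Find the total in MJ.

511.45 MJ

In MJ:
  2990 kJ = 2990 × 10⁻³ MJ = 2.99
  492 MJ → 492
  2020 kJ = 2020 × 10⁻³ MJ = 2.02
  12900 kJ = 12900 × 10⁻³ MJ = 12.9
  1.54 MJ → 1.54
Sum: 2.99 + 492 + 2.02 + 12.9 + 1.54 = 511.45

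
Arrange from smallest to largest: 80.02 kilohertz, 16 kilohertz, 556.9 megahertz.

80.02 kilohertz = 80020 hertz
16 kilohertz = 16000 hertz
556.9 megahertz = 556900000 hertz

16 kilohertz < 80.02 kilohertz < 556.9 megahertz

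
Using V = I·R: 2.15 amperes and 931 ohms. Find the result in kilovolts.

2.15 × 931 = 2001.65 V

2.00165 kilovolts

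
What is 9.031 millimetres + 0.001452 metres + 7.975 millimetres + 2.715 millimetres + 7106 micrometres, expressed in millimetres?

28.279 millimetres

In millimetres:
  9.031 millimetres → 9.031
  0.001452 metres = 0.001452 × 10³ millimetres = 1.452
  7.975 millimetres → 7.975
  2.715 millimetres → 2.715
  7106 micrometres = 7106 × 10⁻³ millimetres = 7.106
Sum: 9.031 + 1.452 + 7.975 + 2.715 + 7.106 = 28.279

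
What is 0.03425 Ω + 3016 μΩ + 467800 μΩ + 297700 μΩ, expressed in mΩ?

802.766 mΩ

In mΩ:
  0.03425 Ω = 0.03425e3 mΩ = 34.25
  3016 μΩ = 3016e-3 mΩ = 3.016
  467800 μΩ = 467800e-3 mΩ = 467.8
  297700 μΩ = 297700e-3 mΩ = 297.7
Sum: 34.25 + 3.016 + 467.8 + 297.7 = 802.766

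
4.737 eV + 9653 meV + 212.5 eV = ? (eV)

226.89 eV

In eV:
  4.737 eV → 4.737
  9653 meV = 9653 × 10^-3 eV = 9.653
  212.5 eV → 212.5
Sum: 4.737 + 9.653 + 212.5 = 226.89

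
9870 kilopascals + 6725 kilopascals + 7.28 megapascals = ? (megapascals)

23.875 megapascals

In megapascals:
  9870 kilopascals = 9870 × 10^-3 megapascals = 9.87
  6725 kilopascals = 6725 × 10^-3 megapascals = 6.725
  7.28 megapascals → 7.28
Sum: 9.87 + 6.725 + 7.28 = 23.875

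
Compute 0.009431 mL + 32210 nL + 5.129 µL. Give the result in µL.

46.77 µL

In µL:
  0.009431 mL = 0.009431 × 10³ µL = 9.431
  32210 nL = 32210 × 10⁻³ µL = 32.21
  5.129 µL → 5.129
Sum: 9.431 + 32.21 + 5.129 = 46.77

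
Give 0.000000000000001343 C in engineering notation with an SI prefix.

= 1.343e-15 C; 1e-15 is femto.

1.343 fC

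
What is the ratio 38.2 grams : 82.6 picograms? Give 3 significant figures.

462000000000

(38.2) / (82.6e-12) = 0.4625e12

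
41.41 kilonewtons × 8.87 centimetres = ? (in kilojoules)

41.41e3 × 8.87e-2 = 367.3067e1 J

3.673067 kilojoules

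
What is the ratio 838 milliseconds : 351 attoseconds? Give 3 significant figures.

(838 × 10⁻³) / (351 × 10⁻¹⁸) = 2.387 × 10¹⁵

2390000000000000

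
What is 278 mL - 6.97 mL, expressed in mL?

In mL:
  278 mL → 278
  6.97 mL → 6.97
Difference: 278 - 6.97 = 271.03

271.03 mL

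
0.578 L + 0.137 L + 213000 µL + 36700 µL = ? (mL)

In mL:
  0.578 L = 0.578 × 10³ mL = 578
  0.137 L = 0.137 × 10³ mL = 137
  213000 µL = 213000 × 10⁻³ mL = 213
  36700 µL = 36700 × 10⁻³ mL = 36.7
Sum: 578 + 137 + 213 + 36.7 = 964.7

964.7 mL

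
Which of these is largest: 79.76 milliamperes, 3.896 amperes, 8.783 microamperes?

3.896 amperes

79.76 milliamperes = 0.07976 amperes
3.896 amperes = 3.896 amperes
8.783 microamperes = 0.000008783 amperes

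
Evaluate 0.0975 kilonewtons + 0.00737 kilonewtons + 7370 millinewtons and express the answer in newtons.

112.24 newtons

In newtons:
  0.0975 kilonewtons = 0.0975 × 10³ newtons = 97.5
  0.00737 kilonewtons = 0.00737 × 10³ newtons = 7.37
  7370 millinewtons = 7370 × 10⁻³ newtons = 7.37
Sum: 97.5 + 7.37 + 7.37 = 112.24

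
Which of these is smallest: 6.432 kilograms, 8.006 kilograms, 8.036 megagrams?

6.432 kilograms = 6432 grams
8.006 kilograms = 8006 grams
8.036 megagrams = 8036000 grams

6.432 kilograms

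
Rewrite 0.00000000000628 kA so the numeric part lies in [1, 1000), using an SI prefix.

6.28 nA

= 6.28e-9 A; 1e-9 is nano.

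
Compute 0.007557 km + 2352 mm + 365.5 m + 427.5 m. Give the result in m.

802.909 m

In m:
  0.007557 km = 0.007557 × 10³ m = 7.557
  2352 mm = 2352 × 10⁻³ m = 2.352
  365.5 m → 365.5
  427.5 m → 427.5
Sum: 7.557 + 2.352 + 365.5 + 427.5 = 802.909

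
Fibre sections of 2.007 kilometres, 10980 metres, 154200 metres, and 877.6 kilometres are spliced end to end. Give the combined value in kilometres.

In kilometres:
  2.007 kilometres → 2.007
  10980 metres = 10980 × 10^-3 kilometres = 10.98
  154200 metres = 154200 × 10^-3 kilometres = 154.2
  877.6 kilometres → 877.6
Sum: 2.007 + 10.98 + 154.2 + 877.6 = 1044.787

1044.787 kilometres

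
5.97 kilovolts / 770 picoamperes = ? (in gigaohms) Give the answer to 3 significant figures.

7750 gigaohms

(5.97 × 10^3) / (770 × 10^-12) = 0.0077532 × 10^15 Ω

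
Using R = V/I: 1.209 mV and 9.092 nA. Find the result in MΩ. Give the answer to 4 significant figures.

(1.209 × 10^-3) / (9.092 × 10^-9) = 0.132974 × 10^6 Ω

0.1330 MΩ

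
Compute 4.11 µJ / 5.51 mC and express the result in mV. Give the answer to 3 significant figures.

(4.11e-6) / (5.51e-3) = 0.74592e-3 V

0.746 mV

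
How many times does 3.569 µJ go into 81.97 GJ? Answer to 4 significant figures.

(81.97 × 10^9) / (3.569 × 10^-6) = 22.967 × 10^15

22970000000000000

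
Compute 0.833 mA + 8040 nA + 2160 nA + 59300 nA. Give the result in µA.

In µA:
  0.833 mA = 0.833e3 µA = 833
  8040 nA = 8040e-3 µA = 8.04
  2160 nA = 2160e-3 µA = 2.16
  59300 nA = 59300e-3 µA = 59.3
Sum: 833 + 8.04 + 2.16 + 59.3 = 902.5

902.5 µA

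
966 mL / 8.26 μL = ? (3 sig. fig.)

117000

(966e-3) / (8.26e-6) = 116.9e3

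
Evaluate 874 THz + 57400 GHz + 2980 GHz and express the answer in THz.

In THz:
  874 THz → 874
  57400 GHz = 57400 × 10⁻³ THz = 57.4
  2980 GHz = 2980 × 10⁻³ THz = 2.98
Sum: 874 + 57.4 + 2.98 = 934.38

934.38 THz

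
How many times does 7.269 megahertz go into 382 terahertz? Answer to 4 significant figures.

52550000

(382 × 10¹²) / (7.269 × 10⁶) = 52.552 × 10⁶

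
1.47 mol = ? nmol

1470000000 nmol

(no prefix) = 10⁰, nano = 10⁻⁹; factor is 10⁹.
1.47 × 10⁹ = 1470000000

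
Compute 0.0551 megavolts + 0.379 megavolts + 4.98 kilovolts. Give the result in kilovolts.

439.08 kilovolts

In kilovolts:
  0.0551 megavolts = 0.0551e3 kilovolts = 55.1
  0.379 megavolts = 0.379e3 kilovolts = 379
  4.98 kilovolts → 4.98
Sum: 55.1 + 379 + 4.98 = 439.08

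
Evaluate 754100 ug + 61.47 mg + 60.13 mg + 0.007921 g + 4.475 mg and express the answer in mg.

888.096 mg

In mg:
  754100 ug = 754100 × 10⁻³ mg = 754.1
  61.47 mg → 61.47
  60.13 mg → 60.13
  0.007921 g = 0.007921 × 10³ mg = 7.921
  4.475 mg → 4.475
Sum: 754.1 + 61.47 + 60.13 + 7.921 + 4.475 = 888.096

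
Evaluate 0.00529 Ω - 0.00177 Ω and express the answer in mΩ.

In mΩ:
  0.00529 Ω = 0.00529 × 10³ mΩ = 5.29
  0.00177 Ω = 0.00177 × 10³ mΩ = 1.77
Difference: 5.29 - 1.77 = 3.52

3.52 mΩ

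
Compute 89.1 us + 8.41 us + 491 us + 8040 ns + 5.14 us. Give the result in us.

In us:
  89.1 us → 89.1
  8.41 us → 8.41
  491 us → 491
  8040 ns = 8040 × 10^-3 us = 8.04
  5.14 us → 5.14
Sum: 89.1 + 8.41 + 491 + 8.04 + 5.14 = 601.69

601.69 us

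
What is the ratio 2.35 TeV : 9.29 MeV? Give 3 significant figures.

253000

(2.35e12) / (9.29e6) = 0.253e6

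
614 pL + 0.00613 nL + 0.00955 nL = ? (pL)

629.68 pL

In pL:
  614 pL → 614
  0.00613 nL = 0.00613 × 10³ pL = 6.13
  0.00955 nL = 0.00955 × 10³ pL = 9.55
Sum: 614 + 6.13 + 9.55 = 629.68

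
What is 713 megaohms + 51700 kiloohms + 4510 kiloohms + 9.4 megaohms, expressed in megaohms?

778.61 megaohms

In megaohms:
  713 megaohms → 713
  51700 kiloohms = 51700 × 10⁻³ megaohms = 51.7
  4510 kiloohms = 4510 × 10⁻³ megaohms = 4.51
  9.4 megaohms → 9.4
Sum: 713 + 51.7 + 4.51 + 9.4 = 778.61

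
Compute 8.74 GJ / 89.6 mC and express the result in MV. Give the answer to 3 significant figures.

(8.74 × 10⁹) / (89.6 × 10⁻³) = 0.097545 × 10¹² V

97500 MV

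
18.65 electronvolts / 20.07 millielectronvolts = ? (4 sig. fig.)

929.2

(18.65) / (20.07 × 10⁻³) = 0.92925 × 10³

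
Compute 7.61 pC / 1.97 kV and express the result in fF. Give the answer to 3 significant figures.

(7.61e-12) / (1.97e3) = 3.8629e-15 F

3.86 fF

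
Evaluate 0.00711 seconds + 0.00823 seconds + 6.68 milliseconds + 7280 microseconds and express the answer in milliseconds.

In milliseconds:
  0.00711 seconds = 0.00711e3 milliseconds = 7.11
  0.00823 seconds = 0.00823e3 milliseconds = 8.23
  6.68 milliseconds → 6.68
  7280 microseconds = 7280e-3 milliseconds = 7.28
Sum: 7.11 + 8.23 + 6.68 + 7.28 = 29.3

29.3 milliseconds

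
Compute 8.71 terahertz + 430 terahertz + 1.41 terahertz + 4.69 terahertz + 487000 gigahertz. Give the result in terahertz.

In terahertz:
  8.71 terahertz → 8.71
  430 terahertz → 430
  1.41 terahertz → 1.41
  4.69 terahertz → 4.69
  487000 gigahertz = 487000 × 10⁻³ terahertz = 487
Sum: 8.71 + 430 + 1.41 + 4.69 + 487 = 931.81

931.81 terahertz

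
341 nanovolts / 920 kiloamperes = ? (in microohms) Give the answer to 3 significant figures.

(341 × 10⁻⁹) / (920 × 10³) = 0.37065 × 10⁻¹² Ω

0.000000371 microohms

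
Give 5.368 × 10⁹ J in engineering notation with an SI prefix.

5.368 GJ

= 5.368 × 10⁹ J; 10⁹ is giga.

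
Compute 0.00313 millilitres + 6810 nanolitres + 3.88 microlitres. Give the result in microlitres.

13.82 microlitres

In microlitres:
  0.00313 millilitres = 0.00313 × 10^3 microlitres = 3.13
  6810 nanolitres = 6810 × 10^-3 microlitres = 6.81
  3.88 microlitres → 3.88
Sum: 3.13 + 6.81 + 3.88 = 13.82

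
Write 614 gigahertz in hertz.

614000000000 hertz

giga = 10^9, (no prefix) = 10^0; factor is 10^9.
614 × 10^9 = 614000000000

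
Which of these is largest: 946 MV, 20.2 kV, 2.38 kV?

946 MV = 946000000 V
20.2 kV = 20200 V
2.38 kV = 2380 V

946 MV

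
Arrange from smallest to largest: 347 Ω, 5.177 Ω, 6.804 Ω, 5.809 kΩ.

5.177 Ω < 6.804 Ω < 347 Ω < 5.809 kΩ

347 Ω = 347 Ω
5.177 Ω = 5.177 Ω
6.804 Ω = 6.804 Ω
5.809 kΩ = 5809 Ω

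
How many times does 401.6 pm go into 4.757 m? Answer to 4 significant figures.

11850000000

(4.757) / (401.6 × 10⁻¹²) = 0.011845 × 10¹²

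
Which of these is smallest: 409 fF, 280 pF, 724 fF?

409 fF = 0.000000000000409 F
280 pF = 0.00000000028 F
724 fF = 0.000000000000724 F

409 fF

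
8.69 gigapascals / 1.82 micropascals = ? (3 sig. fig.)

(8.69 × 10⁹) / (1.82 × 10⁻⁶) = 4.775 × 10¹⁵

4770000000000000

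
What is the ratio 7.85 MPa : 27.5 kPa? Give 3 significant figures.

285

(7.85 × 10⁶) / (27.5 × 10³) = 0.2855 × 10³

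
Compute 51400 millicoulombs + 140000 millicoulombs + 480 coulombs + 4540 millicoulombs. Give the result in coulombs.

In coulombs:
  51400 millicoulombs = 51400e-3 coulombs = 51.4
  140000 millicoulombs = 140000e-3 coulombs = 140
  480 coulombs → 480
  4540 millicoulombs = 4540e-3 coulombs = 4.54
Sum: 51.4 + 140 + 480 + 4.54 = 675.94

675.94 coulombs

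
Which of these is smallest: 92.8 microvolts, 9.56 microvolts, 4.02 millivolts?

92.8 microvolts = 0.0000928 volts
9.56 microvolts = 0.00000956 volts
4.02 millivolts = 0.00402 volts

9.56 microvolts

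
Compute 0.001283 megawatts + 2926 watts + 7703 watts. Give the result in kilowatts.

In kilowatts:
  0.001283 megawatts = 0.001283 × 10^3 kilowatts = 1.283
  2926 watts = 2926 × 10^-3 kilowatts = 2.926
  7703 watts = 7703 × 10^-3 kilowatts = 7.703
Sum: 1.283 + 2.926 + 7.703 = 11.912

11.912 kilowatts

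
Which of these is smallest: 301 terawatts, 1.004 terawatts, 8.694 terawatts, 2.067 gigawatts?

2.067 gigawatts

301 terawatts = 301000000000000 watts
1.004 terawatts = 1004000000000 watts
8.694 terawatts = 8694000000000 watts
2.067 gigawatts = 2067000000 watts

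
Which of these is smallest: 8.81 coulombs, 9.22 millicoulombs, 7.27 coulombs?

9.22 millicoulombs

8.81 coulombs = 8.81 coulombs
9.22 millicoulombs = 0.00922 coulombs
7.27 coulombs = 7.27 coulombs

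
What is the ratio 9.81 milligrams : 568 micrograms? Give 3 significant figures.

(9.81 × 10⁻³) / (568 × 10⁻⁶) = 0.01727 × 10³

17.3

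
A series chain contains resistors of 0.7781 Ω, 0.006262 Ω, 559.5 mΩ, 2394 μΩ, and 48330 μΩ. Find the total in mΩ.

In mΩ:
  0.7781 Ω = 0.7781 × 10^3 mΩ = 778.1
  0.006262 Ω = 0.006262 × 10^3 mΩ = 6.262
  559.5 mΩ → 559.5
  2394 μΩ = 2394 × 10^-3 mΩ = 2.394
  48330 μΩ = 48330 × 10^-3 mΩ = 48.33
Sum: 778.1 + 6.262 + 559.5 + 2.394 + 48.33 = 1394.586

1394.586 mΩ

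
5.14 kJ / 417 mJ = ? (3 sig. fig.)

(5.14e3) / (417e-3) = 0.01233e6

12300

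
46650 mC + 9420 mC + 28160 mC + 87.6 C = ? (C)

171.83 C

In C:
  46650 mC = 46650e-3 C = 46.65
  9420 mC = 9420e-3 C = 9.42
  28160 mC = 28160e-3 C = 28.16
  87.6 C → 87.6
Sum: 46.65 + 9.42 + 28.16 + 87.6 = 171.83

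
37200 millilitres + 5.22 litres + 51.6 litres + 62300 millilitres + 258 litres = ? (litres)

414.32 litres

In litres:
  37200 millilitres = 37200 × 10⁻³ litres = 37.2
  5.22 litres → 5.22
  51.6 litres → 51.6
  62300 millilitres = 62300 × 10⁻³ litres = 62.3
  258 litres → 258
Sum: 37.2 + 5.22 + 51.6 + 62.3 + 258 = 414.32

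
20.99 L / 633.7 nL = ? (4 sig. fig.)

33120000

(20.99) / (633.7 × 10^-9) = 0.033123 × 10^9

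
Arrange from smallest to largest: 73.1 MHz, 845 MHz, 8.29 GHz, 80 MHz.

73.1 MHz = 73100000 Hz
845 MHz = 845000000 Hz
8.29 GHz = 8290000000 Hz
80 MHz = 80000000 Hz

73.1 MHz < 80 MHz < 845 MHz < 8.29 GHz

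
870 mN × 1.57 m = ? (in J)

1.3659 J

870e-3 × 1.57 = 1365.9e-3 J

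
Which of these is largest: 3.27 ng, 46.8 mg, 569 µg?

46.8 mg

3.27 ng = 0.00000000327 g
46.8 mg = 0.0468 g
569 µg = 0.000569 g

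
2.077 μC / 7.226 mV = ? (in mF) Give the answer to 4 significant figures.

(2.077 × 10^-6) / (7.226 × 10^-3) = 0.287434 × 10^-3 F

0.2874 mF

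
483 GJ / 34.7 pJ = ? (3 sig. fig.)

13900000000000000000000

(483 × 10^9) / (34.7 × 10^-12) = 13.92 × 10^21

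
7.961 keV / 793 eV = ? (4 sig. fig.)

10.04

(7.961 × 10³) / (793) = 0.010039 × 10³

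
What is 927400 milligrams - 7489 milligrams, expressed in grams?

919.911 grams

In grams:
  927400 milligrams = 927400 × 10⁻³ grams = 927.4
  7489 milligrams = 7489 × 10⁻³ grams = 7.489
Difference: 927.4 - 7.489 = 919.911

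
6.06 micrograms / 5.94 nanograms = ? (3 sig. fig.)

(6.06 × 10⁻⁶) / (5.94 × 10⁻⁹) = 1.02 × 10³

1020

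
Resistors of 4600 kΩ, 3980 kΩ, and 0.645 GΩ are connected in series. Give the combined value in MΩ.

653.58 MΩ

In MΩ:
  4600 kΩ = 4600 × 10⁻³ MΩ = 4.6
  3980 kΩ = 3980 × 10⁻³ MΩ = 3.98
  0.645 GΩ = 0.645 × 10³ MΩ = 645
Sum: 4.6 + 3.98 + 645 = 653.58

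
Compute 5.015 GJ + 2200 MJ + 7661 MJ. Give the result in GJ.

In GJ:
  5.015 GJ → 5.015
  2200 MJ = 2200e-3 GJ = 2.2
  7661 MJ = 7661e-3 GJ = 7.661
Sum: 5.015 + 2.2 + 7.661 = 14.876

14.876 GJ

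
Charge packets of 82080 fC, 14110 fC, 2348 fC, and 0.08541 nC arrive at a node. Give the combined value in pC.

In pC:
  82080 fC = 82080 × 10⁻³ pC = 82.08
  14110 fC = 14110 × 10⁻³ pC = 14.11
  2348 fC = 2348 × 10⁻³ pC = 2.348
  0.08541 nC = 0.08541 × 10³ pC = 85.41
Sum: 82.08 + 14.11 + 2.348 + 85.41 = 183.948

183.948 pC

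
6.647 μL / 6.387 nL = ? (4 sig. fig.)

(6.647e-6) / (6.387e-9) = 1.0407e3

1041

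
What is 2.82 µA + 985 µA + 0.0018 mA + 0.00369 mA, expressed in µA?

In µA:
  2.82 µA → 2.82
  985 µA → 985
  0.0018 mA = 0.0018 × 10³ µA = 1.8
  0.00369 mA = 0.00369 × 10³ µA = 3.69
Sum: 2.82 + 985 + 1.8 + 3.69 = 993.31

993.31 µA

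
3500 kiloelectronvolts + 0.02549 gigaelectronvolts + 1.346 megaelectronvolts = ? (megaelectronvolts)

In megaelectronvolts:
  3500 kiloelectronvolts = 3500 × 10^-3 megaelectronvolts = 3.5
  0.02549 gigaelectronvolts = 0.02549 × 10^3 megaelectronvolts = 25.49
  1.346 megaelectronvolts → 1.346
Sum: 3.5 + 25.49 + 1.346 = 30.336

30.336 megaelectronvolts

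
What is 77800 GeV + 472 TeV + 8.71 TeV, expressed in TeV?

558.51 TeV

In TeV:
  77800 GeV = 77800e-3 TeV = 77.8
  472 TeV → 472
  8.71 TeV → 8.71
Sum: 77.8 + 472 + 8.71 = 558.51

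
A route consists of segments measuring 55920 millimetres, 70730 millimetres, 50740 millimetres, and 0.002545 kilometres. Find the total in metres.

179.935 metres

In metres:
  55920 millimetres = 55920 × 10^-3 metres = 55.92
  70730 millimetres = 70730 × 10^-3 metres = 70.73
  50740 millimetres = 50740 × 10^-3 metres = 50.74
  0.002545 kilometres = 0.002545 × 10^3 metres = 2.545
Sum: 55.92 + 70.73 + 50.74 + 2.545 = 179.935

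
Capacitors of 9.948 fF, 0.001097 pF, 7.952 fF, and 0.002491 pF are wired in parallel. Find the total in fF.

21.488 fF

In fF:
  9.948 fF → 9.948
  0.001097 pF = 0.001097 × 10^3 fF = 1.097
  7.952 fF → 7.952
  0.002491 pF = 0.002491 × 10^3 fF = 2.491
Sum: 9.948 + 1.097 + 7.952 + 2.491 = 21.488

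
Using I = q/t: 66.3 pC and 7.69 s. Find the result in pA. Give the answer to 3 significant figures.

(66.3 × 10^-12) / (7.69) = 8.6216 × 10^-12 A

8.62 pA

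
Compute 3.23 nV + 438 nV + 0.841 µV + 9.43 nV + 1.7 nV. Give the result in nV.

1293.36 nV

In nV:
  3.23 nV → 3.23
  438 nV → 438
  0.841 µV = 0.841 × 10^3 nV = 841
  9.43 nV → 9.43
  1.7 nV → 1.7
Sum: 3.23 + 438 + 841 + 9.43 + 1.7 = 1293.36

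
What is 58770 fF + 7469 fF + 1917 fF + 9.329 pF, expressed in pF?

77.485 pF

In pF:
  58770 fF = 58770e-3 pF = 58.77
  7469 fF = 7469e-3 pF = 7.469
  1917 fF = 1917e-3 pF = 1.917
  9.329 pF → 9.329
Sum: 58.77 + 7.469 + 1.917 + 9.329 = 77.485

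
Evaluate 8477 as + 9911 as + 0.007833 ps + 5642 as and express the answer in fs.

In fs:
  8477 as = 8477 × 10^-3 fs = 8.477
  9911 as = 9911 × 10^-3 fs = 9.911
  0.007833 ps = 0.007833 × 10^3 fs = 7.833
  5642 as = 5642 × 10^-3 fs = 5.642
Sum: 8.477 + 9.911 + 7.833 + 5.642 = 31.863

31.863 fs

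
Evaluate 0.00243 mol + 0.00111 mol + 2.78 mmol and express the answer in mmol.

6.32 mmol

In mmol:
  0.00243 mol = 0.00243e3 mmol = 2.43
  0.00111 mol = 0.00111e3 mmol = 1.11
  2.78 mmol → 2.78
Sum: 2.43 + 1.11 + 2.78 = 6.32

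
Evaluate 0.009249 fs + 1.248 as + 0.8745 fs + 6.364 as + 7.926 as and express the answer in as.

899.287 as

In as:
  0.009249 fs = 0.009249e3 as = 9.249
  1.248 as → 1.248
  0.8745 fs = 0.8745e3 as = 874.5
  6.364 as → 6.364
  7.926 as → 7.926
Sum: 9.249 + 1.248 + 874.5 + 6.364 + 7.926 = 899.287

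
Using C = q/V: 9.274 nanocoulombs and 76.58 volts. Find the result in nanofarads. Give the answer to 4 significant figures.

(9.274e-9) / (76.58) = 0.121102e-9 F

0.1211 nanofarads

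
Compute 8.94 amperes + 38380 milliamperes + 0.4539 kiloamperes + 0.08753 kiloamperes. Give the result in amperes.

In amperes:
  8.94 amperes → 8.94
  38380 milliamperes = 38380e-3 amperes = 38.38
  0.4539 kiloamperes = 0.4539e3 amperes = 453.9
  0.08753 kiloamperes = 0.08753e3 amperes = 87.53
Sum: 8.94 + 38.38 + 453.9 + 87.53 = 588.75

588.75 amperes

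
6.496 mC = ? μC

milli = 10^-3, micro = 10^-6; factor is 10^3.
6.496 × 10^3 = 6496

6496 μC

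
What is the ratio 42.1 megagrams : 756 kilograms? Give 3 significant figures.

(42.1e6) / (756e3) = 0.05569e3

55.7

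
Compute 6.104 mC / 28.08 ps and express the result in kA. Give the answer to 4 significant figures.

217400 kA

(6.104 × 10^-3) / (28.08 × 10^-12) = 0.217379 × 10^9 A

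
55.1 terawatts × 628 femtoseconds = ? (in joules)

34.6028 joules

55.1 × 10¹² × 628 × 10⁻¹⁵ = 34602.8 × 10⁻³ J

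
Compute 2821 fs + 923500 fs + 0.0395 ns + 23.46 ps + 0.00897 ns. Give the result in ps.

998.251 ps

In ps:
  2821 fs = 2821 × 10⁻³ ps = 2.821
  923500 fs = 923500 × 10⁻³ ps = 923.5
  0.0395 ns = 0.0395 × 10³ ps = 39.5
  23.46 ps → 23.46
  0.00897 ns = 0.00897 × 10³ ps = 8.97
Sum: 2.821 + 923.5 + 39.5 + 23.46 + 8.97 = 998.251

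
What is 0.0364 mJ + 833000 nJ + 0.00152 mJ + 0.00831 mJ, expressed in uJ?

In uJ:
  0.0364 mJ = 0.0364e3 uJ = 36.4
  833000 nJ = 833000e-3 uJ = 833
  0.00152 mJ = 0.00152e3 uJ = 1.52
  0.00831 mJ = 0.00831e3 uJ = 8.31
Sum: 36.4 + 833 + 1.52 + 8.31 = 879.23

879.23 uJ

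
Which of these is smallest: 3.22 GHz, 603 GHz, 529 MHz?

3.22 GHz = 3220000000 Hz
603 GHz = 603000000000 Hz
529 MHz = 529000000 Hz

529 MHz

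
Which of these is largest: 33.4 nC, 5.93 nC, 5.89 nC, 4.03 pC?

33.4 nC

33.4 nC = 0.0000000334 C
5.93 nC = 0.00000000593 C
5.89 nC = 0.00000000589 C
4.03 pC = 0.00000000000403 C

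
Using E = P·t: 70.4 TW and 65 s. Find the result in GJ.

70.4 × 10¹² × 65 = 4576 × 10¹² J

4576000 GJ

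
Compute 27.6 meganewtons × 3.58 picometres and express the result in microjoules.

98.808 microjoules

27.6 × 10⁶ × 3.58 × 10⁻¹² = 98.808 × 10⁻⁶ J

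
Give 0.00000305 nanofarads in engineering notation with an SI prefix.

= 3.05 × 10⁻¹⁵ farads; 10⁻¹⁵ is femto.

3.05 femtofarads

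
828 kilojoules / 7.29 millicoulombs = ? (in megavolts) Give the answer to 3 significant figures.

(828e3) / (7.29e-3) = 113.58e6 V

114 megavolts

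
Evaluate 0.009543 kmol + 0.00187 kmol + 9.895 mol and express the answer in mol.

21.308 mol

In mol:
  0.009543 kmol = 0.009543 × 10^3 mol = 9.543
  0.00187 kmol = 0.00187 × 10^3 mol = 1.87
  9.895 mol → 9.895
Sum: 9.543 + 1.87 + 9.895 = 21.308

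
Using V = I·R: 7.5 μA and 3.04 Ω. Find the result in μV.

7.5 × 10^-6 × 3.04 = 22.8 × 10^-6 V

22.8 μV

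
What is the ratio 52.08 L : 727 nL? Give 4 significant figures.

71640000

(52.08) / (727 × 10^-9) = 0.071637 × 10^9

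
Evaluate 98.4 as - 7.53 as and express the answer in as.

90.87 as

In as:
  98.4 as → 98.4
  7.53 as → 7.53
Difference: 98.4 - 7.53 = 90.87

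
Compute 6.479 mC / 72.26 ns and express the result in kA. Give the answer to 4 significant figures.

(6.479e-3) / (72.26e-9) = 0.0896623e6 A

89.66 kA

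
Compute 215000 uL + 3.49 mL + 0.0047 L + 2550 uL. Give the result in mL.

225.74 mL

In mL:
  215000 uL = 215000 × 10⁻³ mL = 215
  3.49 mL → 3.49
  0.0047 L = 0.0047 × 10³ mL = 4.7
  2550 uL = 2550 × 10⁻³ mL = 2.55
Sum: 215 + 3.49 + 4.7 + 2.55 = 225.74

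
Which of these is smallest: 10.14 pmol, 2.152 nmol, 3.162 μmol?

10.14 pmol = 0.00000000001014 mol
2.152 nmol = 0.000000002152 mol
3.162 μmol = 0.000003162 mol

10.14 pmol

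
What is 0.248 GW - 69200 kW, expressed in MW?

178.8 MW

In MW:
  0.248 GW = 0.248 × 10³ MW = 248
  69200 kW = 69200 × 10⁻³ MW = 69.2
Difference: 248 - 69.2 = 178.8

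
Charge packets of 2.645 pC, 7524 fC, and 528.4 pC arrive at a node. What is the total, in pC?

In pC:
  2.645 pC → 2.645
  7524 fC = 7524 × 10⁻³ pC = 7.524
  528.4 pC → 528.4
Sum: 2.645 + 7.524 + 528.4 = 538.569

538.569 pC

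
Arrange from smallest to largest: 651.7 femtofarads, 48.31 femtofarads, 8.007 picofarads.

651.7 femtofarads = 0.0000000000006517 farads
48.31 femtofarads = 0.00000000000004831 farads
8.007 picofarads = 0.000000000008007 farads

48.31 femtofarads < 651.7 femtofarads < 8.007 picofarads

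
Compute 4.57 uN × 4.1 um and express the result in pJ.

4.57 × 10⁻⁶ × 4.1 × 10⁻⁶ = 18.737 × 10⁻¹² J

18.737 pJ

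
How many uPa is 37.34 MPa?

mega = 1e6, micro = 1e-6; factor is 1e12.
37.34 × 1e12 = 37340000000000

37340000000000 uPa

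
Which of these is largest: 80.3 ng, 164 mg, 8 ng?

80.3 ng = 0.0000000803 g
164 mg = 0.164 g
8 ng = 0.000000008 g

164 mg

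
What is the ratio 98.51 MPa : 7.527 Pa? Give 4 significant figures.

(98.51 × 10⁶) / (7.527) = 13.088 × 10⁶

13090000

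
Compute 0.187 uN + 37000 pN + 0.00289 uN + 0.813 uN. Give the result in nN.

1039.89 nN

In nN:
  0.187 uN = 0.187e3 nN = 187
  37000 pN = 37000e-3 nN = 37
  0.00289 uN = 0.00289e3 nN = 2.89
  0.813 uN = 0.813e3 nN = 813
Sum: 187 + 37 + 2.89 + 813 = 1039.89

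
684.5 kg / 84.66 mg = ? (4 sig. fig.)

8085000

(684.5 × 10³) / (84.66 × 10⁻³) = 8.0853 × 10⁶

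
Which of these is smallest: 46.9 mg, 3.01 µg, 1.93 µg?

46.9 mg = 0.0469 g
3.01 µg = 0.00000301 g
1.93 µg = 0.00000193 g

1.93 µg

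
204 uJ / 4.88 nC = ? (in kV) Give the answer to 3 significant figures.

41.8 kV

(204e-6) / (4.88e-9) = 41.803e3 V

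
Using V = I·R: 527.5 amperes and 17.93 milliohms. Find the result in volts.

9.458075 volts

527.5 × 17.93e-3 = 9458.075e-3 V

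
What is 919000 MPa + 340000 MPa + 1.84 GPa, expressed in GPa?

1260.84 GPa

In GPa:
  919000 MPa = 919000 × 10⁻³ GPa = 919
  340000 MPa = 340000 × 10⁻³ GPa = 340
  1.84 GPa → 1.84
Sum: 919 + 340 + 1.84 = 1260.84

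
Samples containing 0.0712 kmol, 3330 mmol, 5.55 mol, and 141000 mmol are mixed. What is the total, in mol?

221.08 mol

In mol:
  0.0712 kmol = 0.0712e3 mol = 71.2
  3330 mmol = 3330e-3 mol = 3.33
  5.55 mol → 5.55
  141000 mmol = 141000e-3 mol = 141
Sum: 71.2 + 3.33 + 5.55 + 141 = 221.08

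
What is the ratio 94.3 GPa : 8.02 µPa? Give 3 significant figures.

11800000000000000

(94.3e9) / (8.02e-6) = 11.76e15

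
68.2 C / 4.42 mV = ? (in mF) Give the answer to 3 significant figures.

(68.2) / (4.42 × 10⁻³) = 15.43 × 10³ F

15400000 mF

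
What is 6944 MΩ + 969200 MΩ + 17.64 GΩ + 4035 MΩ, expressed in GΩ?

In GΩ:
  6944 MΩ = 6944 × 10⁻³ GΩ = 6.944
  969200 MΩ = 969200 × 10⁻³ GΩ = 969.2
  17.64 GΩ → 17.64
  4035 MΩ = 4035 × 10⁻³ GΩ = 4.035
Sum: 6.944 + 969.2 + 17.64 + 4.035 = 997.819

997.819 GΩ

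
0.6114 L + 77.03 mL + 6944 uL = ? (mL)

In mL:
  0.6114 L = 0.6114 × 10³ mL = 611.4
  77.03 mL → 77.03
  6944 uL = 6944 × 10⁻³ mL = 6.944
Sum: 611.4 + 77.03 + 6.944 = 695.374

695.374 mL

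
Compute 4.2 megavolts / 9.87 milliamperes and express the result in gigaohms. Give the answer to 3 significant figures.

0.426 gigaohms

(4.2 × 10^6) / (9.87 × 10^-3) = 0.42553 × 10^9 Ω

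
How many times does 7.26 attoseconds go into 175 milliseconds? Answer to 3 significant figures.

(175e-3) / (7.26e-18) = 24.1e15

24100000000000000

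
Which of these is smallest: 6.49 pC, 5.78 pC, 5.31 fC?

6.49 pC = 0.00000000000649 C
5.78 pC = 0.00000000000578 C
5.31 fC = 0.00000000000000531 C

5.31 fC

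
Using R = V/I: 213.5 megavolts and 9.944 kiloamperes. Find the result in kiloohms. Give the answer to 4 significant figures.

21.47 kiloohms

(213.5 × 10⁶) / (9.944 × 10³) = 21.4702 × 10³ Ω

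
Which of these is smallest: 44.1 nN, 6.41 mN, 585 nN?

44.1 nN = 0.0000000441 N
6.41 mN = 0.00641 N
585 nN = 0.000000585 N

44.1 nN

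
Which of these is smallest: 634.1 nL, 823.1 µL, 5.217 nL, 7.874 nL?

634.1 nL = 0.0000006341 L
823.1 µL = 0.0008231 L
5.217 nL = 0.000000005217 L
7.874 nL = 0.000000007874 L

5.217 nL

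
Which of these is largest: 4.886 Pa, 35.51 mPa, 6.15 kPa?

6.15 kPa

4.886 Pa = 4.886 Pa
35.51 mPa = 0.03551 Pa
6.15 kPa = 6150 Pa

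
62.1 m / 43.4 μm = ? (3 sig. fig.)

(62.1) / (43.4 × 10⁻⁶) = 1.431 × 10⁶

1430000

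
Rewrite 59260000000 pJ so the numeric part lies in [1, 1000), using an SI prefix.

59.26 mJ

= 59.26e-3 J; 1e-3 is milli.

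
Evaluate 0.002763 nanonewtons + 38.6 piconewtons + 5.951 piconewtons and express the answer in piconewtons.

47.314 piconewtons

In piconewtons:
  0.002763 nanonewtons = 0.002763e3 piconewtons = 2.763
  38.6 piconewtons → 38.6
  5.951 piconewtons → 5.951
Sum: 2.763 + 38.6 + 5.951 = 47.314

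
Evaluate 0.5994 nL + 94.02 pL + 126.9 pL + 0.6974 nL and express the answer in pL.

1517.72 pL

In pL:
  0.5994 nL = 0.5994e3 pL = 599.4
  94.02 pL → 94.02
  126.9 pL → 126.9
  0.6974 nL = 0.6974e3 pL = 697.4
Sum: 599.4 + 94.02 + 126.9 + 697.4 = 1517.72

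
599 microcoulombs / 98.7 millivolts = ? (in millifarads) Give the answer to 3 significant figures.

6.07 millifarads

(599 × 10⁻⁶) / (98.7 × 10⁻³) = 6.0689 × 10⁻³ F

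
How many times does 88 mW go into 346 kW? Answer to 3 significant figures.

3930000

(346 × 10^3) / (88 × 10^-3) = 3.932 × 10^6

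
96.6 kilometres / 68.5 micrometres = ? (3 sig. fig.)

1410000000

(96.6e3) / (68.5e-6) = 1.41e9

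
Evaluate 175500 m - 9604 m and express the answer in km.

165.896 km

In km:
  175500 m = 175500e-3 km = 175.5
  9604 m = 9604e-3 km = 9.604
Difference: 175.5 - 9.604 = 165.896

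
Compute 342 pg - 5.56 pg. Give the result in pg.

In pg:
  342 pg → 342
  5.56 pg → 5.56
Difference: 342 - 5.56 = 336.44

336.44 pg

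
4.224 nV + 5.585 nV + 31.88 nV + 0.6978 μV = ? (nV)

739.489 nV

In nV:
  4.224 nV → 4.224
  5.585 nV → 5.585
  31.88 nV → 31.88
  0.6978 μV = 0.6978e3 nV = 697.8
Sum: 4.224 + 5.585 + 31.88 + 697.8 = 739.489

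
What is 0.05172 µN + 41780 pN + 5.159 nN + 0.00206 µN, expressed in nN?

100.719 nN

In nN:
  0.05172 µN = 0.05172 × 10³ nN = 51.72
  41780 pN = 41780 × 10⁻³ nN = 41.78
  5.159 nN → 5.159
  0.00206 µN = 0.00206 × 10³ nN = 2.06
Sum: 51.72 + 41.78 + 5.159 + 2.06 = 100.719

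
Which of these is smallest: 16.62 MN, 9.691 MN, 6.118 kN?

16.62 MN = 16620000 N
9.691 MN = 9691000 N
6.118 kN = 6118 N

6.118 kN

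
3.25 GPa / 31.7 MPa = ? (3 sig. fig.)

103

(3.25e9) / (31.7e6) = 0.1025e3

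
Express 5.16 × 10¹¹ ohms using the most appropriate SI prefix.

= 516 × 10⁹ ohms; 10⁹ is giga.

516 gigaohms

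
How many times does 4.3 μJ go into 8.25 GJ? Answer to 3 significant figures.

1920000000000000

(8.25 × 10^9) / (4.3 × 10^-6) = 1.919 × 10^15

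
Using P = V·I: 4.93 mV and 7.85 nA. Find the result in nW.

4.93 × 10⁻³ × 7.85 × 10⁻⁹ = 38.7005 × 10⁻¹² W

0.0387005 nW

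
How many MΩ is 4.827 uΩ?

micro = 10^-6, mega = 10^6; factor is 10^-12.
4.827 × 10^-12 = 0.000000000004827

0.000000000004827 MΩ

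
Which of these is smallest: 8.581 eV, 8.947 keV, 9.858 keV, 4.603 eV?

4.603 eV

8.581 eV = 8.581 eV
8.947 keV = 8947 eV
9.858 keV = 9858 eV
4.603 eV = 4.603 eV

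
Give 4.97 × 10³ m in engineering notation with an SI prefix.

= 4.97 × 10³ m; 10³ is kilo.

4.97 km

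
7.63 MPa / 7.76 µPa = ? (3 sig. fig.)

(7.63e6) / (7.76e-6) = 0.9832e12

983000000000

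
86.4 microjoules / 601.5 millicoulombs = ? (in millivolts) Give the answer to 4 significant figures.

0.1436 millivolts

(86.4 × 10^-6) / (601.5 × 10^-3) = 0.143641 × 10^-3 V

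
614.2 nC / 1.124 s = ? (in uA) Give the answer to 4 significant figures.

(614.2e-9) / (1.124) = 546.441e-9 A

0.5464 uA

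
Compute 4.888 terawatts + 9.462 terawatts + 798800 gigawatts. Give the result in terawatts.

813.15 terawatts

In terawatts:
  4.888 terawatts → 4.888
  9.462 terawatts → 9.462
  798800 gigawatts = 798800 × 10⁻³ terawatts = 798.8
Sum: 4.888 + 9.462 + 798.8 = 813.15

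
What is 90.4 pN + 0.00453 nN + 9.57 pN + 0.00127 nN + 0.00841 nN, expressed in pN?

In pN:
  90.4 pN → 90.4
  0.00453 nN = 0.00453e3 pN = 4.53
  9.57 pN → 9.57
  0.00127 nN = 0.00127e3 pN = 1.27
  0.00841 nN = 0.00841e3 pN = 8.41
Sum: 90.4 + 4.53 + 9.57 + 1.27 + 8.41 = 114.18

114.18 pN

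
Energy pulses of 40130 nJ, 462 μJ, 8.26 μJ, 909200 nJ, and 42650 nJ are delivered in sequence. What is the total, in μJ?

1462.24 μJ

In μJ:
  40130 nJ = 40130e-3 μJ = 40.13
  462 μJ → 462
  8.26 μJ → 8.26
  909200 nJ = 909200e-3 μJ = 909.2
  42650 nJ = 42650e-3 μJ = 42.65
Sum: 40.13 + 462 + 8.26 + 909.2 + 42.65 = 1462.24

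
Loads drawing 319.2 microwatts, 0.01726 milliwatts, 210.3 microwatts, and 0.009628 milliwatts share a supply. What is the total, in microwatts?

556.388 microwatts

In microwatts:
  319.2 microwatts → 319.2
  0.01726 milliwatts = 0.01726e3 microwatts = 17.26
  210.3 microwatts → 210.3
  0.009628 milliwatts = 0.009628e3 microwatts = 9.628
Sum: 319.2 + 17.26 + 210.3 + 9.628 = 556.388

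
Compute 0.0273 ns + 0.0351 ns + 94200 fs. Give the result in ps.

In ps:
  0.0273 ns = 0.0273e3 ps = 27.3
  0.0351 ns = 0.0351e3 ps = 35.1
  94200 fs = 94200e-3 ps = 94.2
Sum: 27.3 + 35.1 + 94.2 = 156.6

156.6 ps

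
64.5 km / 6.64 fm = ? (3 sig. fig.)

(64.5 × 10^3) / (6.64 × 10^-15) = 9.714 × 10^18

9710000000000000000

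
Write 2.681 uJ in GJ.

0.000000000000002681 GJ

micro = 10^-6, giga = 10^9; factor is 10^-15.
2.681 × 10^-15 = 0.000000000000002681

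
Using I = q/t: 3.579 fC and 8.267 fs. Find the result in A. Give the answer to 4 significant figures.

0.4329 A

(3.579 × 10^-15) / (8.267 × 10^-15) = 0.432926 A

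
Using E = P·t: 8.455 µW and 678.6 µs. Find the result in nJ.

5.737563 nJ

8.455 × 10^-6 × 678.6 × 10^-6 = 5737.563 × 10^-12 J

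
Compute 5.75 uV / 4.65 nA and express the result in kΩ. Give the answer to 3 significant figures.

(5.75 × 10⁻⁶) / (4.65 × 10⁻⁹) = 1.2366 × 10³ Ω

1.24 kΩ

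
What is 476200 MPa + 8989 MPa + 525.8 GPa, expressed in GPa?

1010.989 GPa

In GPa:
  476200 MPa = 476200e-3 GPa = 476.2
  8989 MPa = 8989e-3 GPa = 8.989
  525.8 GPa → 525.8
Sum: 476.2 + 8.989 + 525.8 = 1010.989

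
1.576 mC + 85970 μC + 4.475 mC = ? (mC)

92.021 mC

In mC:
  1.576 mC → 1.576
  85970 μC = 85970 × 10⁻³ mC = 85.97
  4.475 mC → 4.475
Sum: 1.576 + 85.97 + 4.475 = 92.021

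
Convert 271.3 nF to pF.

271300 pF

nano = 10^-9, pico = 10^-12; factor is 10^3.
271.3 × 10^3 = 271300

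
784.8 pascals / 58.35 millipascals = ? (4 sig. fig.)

13450

(784.8) / (58.35e-3) = 13.45e3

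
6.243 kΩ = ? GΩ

0.000006243 GΩ

kilo = 10³, giga = 10⁹; factor is 10⁻⁶.
6.243 × 10⁻⁶ = 0.000006243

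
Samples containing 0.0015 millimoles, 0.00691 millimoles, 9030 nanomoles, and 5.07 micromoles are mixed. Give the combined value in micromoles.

In micromoles:
  0.0015 millimoles = 0.0015 × 10³ micromoles = 1.5
  0.00691 millimoles = 0.00691 × 10³ micromoles = 6.91
  9030 nanomoles = 9030 × 10⁻³ micromoles = 9.03
  5.07 micromoles → 5.07
Sum: 1.5 + 6.91 + 9.03 + 5.07 = 22.51

22.51 micromoles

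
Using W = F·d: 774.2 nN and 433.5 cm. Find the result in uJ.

774.2 × 10⁻⁹ × 433.5 × 10⁻² = 335615.7 × 10⁻¹¹ J

3.356157 uJ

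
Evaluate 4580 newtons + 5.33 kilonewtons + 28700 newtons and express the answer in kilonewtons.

38.61 kilonewtons

In kilonewtons:
  4580 newtons = 4580e-3 kilonewtons = 4.58
  5.33 kilonewtons → 5.33
  28700 newtons = 28700e-3 kilonewtons = 28.7
Sum: 4.58 + 5.33 + 28.7 = 38.61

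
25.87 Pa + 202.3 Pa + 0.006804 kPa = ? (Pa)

234.974 Pa

In Pa:
  25.87 Pa → 25.87
  202.3 Pa → 202.3
  0.006804 kPa = 0.006804 × 10^3 Pa = 6.804
Sum: 25.87 + 202.3 + 6.804 = 234.974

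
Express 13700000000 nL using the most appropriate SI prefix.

13.7 L

= 13.7 L; mantissa already in [1, 1000).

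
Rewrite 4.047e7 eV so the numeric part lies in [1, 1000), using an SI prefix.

= 40.47e6 eV; 1e6 is mega.

40.47 MeV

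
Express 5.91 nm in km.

0.00000000000591 km

nano = 10^-9, kilo = 10^3; factor is 10^-12.
5.91 × 10^-12 = 0.00000000000591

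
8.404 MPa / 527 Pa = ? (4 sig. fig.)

(8.404 × 10⁶) / (527) = 0.015947 × 10⁶

15950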